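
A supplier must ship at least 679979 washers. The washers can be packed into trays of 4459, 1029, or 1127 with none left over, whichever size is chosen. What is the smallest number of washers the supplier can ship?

923013

The number of washers must be a common multiple of 4459, 1029, and 1127, so a multiple of their LCM.
4459 = 7^3 × 13
1029 = 3 × 7^3
1127 = 7^2 × 23
LCM(4459, 1029, 1127) = 3 × 7^3 × 13 × 23 = 307671.
Smallest multiple of 307671 that is ≥ 679979: ⌈679979/307671⌉ × 307671 = 3 × 307671 = 923013.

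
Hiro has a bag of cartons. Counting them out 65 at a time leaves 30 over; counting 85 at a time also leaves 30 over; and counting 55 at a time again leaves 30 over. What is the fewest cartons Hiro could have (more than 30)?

12185

N − 30 must be a common multiple of 65, 85, and 55.
65 = 5 × 13
85 = 5 × 17
55 = 5 × 11
LCM(65, 85, 55) = 5 × 11 × 13 × 17 = 12155.
Smallest N > 30 is LCM + 30 = 12155 + 30 = 12185.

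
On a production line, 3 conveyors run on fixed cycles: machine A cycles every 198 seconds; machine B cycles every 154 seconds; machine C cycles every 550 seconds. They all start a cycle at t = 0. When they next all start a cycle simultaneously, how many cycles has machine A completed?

All finish a whole number of cycles simultaneously at t = LCM of the periods.
198 = 2 × 3^2 × 11
154 = 2 × 7 × 11
550 = 2 × 5^2 × 11
LCM(198, 154, 550) = 2 × 3^2 × 5^2 × 7 × 11 = 34650.
Cycles for period 198: 34650 / 198 = 175.

175 cycles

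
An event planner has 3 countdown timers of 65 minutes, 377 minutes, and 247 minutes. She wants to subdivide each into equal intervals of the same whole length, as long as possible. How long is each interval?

The interval must divide each timer length; the longest such is the gcd.
65 = 5 × 13
377 = 13 × 29
247 = 13 × 19
gcd(65, 377, 247) = 13.

13 minutes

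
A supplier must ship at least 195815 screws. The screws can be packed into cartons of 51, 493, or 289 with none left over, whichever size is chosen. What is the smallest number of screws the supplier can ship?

201144

The number of screws must be a common multiple of 51, 493, and 289, so a multiple of their LCM.
51 = 3 × 17
493 = 17 × 29
289 = 17^2
LCM(51, 493, 289) = 3 × 17^2 × 29 = 25143.
Smallest multiple of 25143 that is ≥ 195815: ⌈195815/25143⌉ × 25143 = 8 × 25143 = 201144.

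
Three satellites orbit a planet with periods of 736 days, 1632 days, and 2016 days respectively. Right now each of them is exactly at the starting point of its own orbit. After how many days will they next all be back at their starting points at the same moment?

We need the least common multiple of the intervals.
736 = 2^5 × 23
1632 = 2^5 × 3 × 17
2016 = 2^5 × 3^2 × 7
LCM(736, 1632, 2016) = 2^5 × 3^2 × 7 × 17 × 23 = 788256.

788256 days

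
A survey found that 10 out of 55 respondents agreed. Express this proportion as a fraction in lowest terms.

2/11

10 = 2 × 5
55 = 5 × 11
gcd(10, 55) = 5.
Divide numerator and denominator by 5: 10/55 = 2/11.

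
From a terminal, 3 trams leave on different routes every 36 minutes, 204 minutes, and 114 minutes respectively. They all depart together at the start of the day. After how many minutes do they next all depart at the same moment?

We need the least common multiple of the intervals.
36 = 2^2 × 3^2
204 = 2^2 × 3 × 17
114 = 2 × 3 × 19
LCM(36, 204, 114) = 2^2 × 3^2 × 17 × 19 = 11628.

11628 minutes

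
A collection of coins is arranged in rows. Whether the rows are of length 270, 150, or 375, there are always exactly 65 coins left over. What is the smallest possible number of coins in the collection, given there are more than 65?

N − 65 must be a common multiple of 270, 150, and 375.
270 = 2 × 3^3 × 5
150 = 2 × 3 × 5^2
375 = 3 × 5^3
LCM(270, 150, 375) = 2 × 3^3 × 5^3 = 6750.
Smallest N > 65 is LCM + 65 = 6750 + 65 = 6815.

6815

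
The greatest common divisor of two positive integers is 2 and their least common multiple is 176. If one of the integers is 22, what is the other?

For two integers, gcd × lcm = product, so the other is (2 × 176) / 22 = 352 / 22 = 16.

16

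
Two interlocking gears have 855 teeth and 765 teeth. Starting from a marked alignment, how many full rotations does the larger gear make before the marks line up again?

They are all back at their starting positions together after one LCM of the periods.
855 = 3^2 × 5 × 19
765 = 3^2 × 5 × 17
LCM(855, 765) = 3^2 × 5 × 17 × 19 = 14535.
Rotations for period 855: 14535 / 855 = 17.

17 rotations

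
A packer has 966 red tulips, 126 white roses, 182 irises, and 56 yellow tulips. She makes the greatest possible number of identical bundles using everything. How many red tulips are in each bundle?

Number of bundles = gcd(966, 126, 182, 56).
966 = 2 × 3 × 7 × 23
126 = 2 × 3^2 × 7
182 = 2 × 7 × 13
56 = 2^3 × 7
gcd(966, 126, 182, 56) = 2 × 7 = 14.
red tulips per bundle = 966 / 14 = 69.

69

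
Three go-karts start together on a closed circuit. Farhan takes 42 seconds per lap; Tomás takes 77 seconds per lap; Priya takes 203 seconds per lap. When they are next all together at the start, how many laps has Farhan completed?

They are all back at their starting positions together after one LCM of the periods.
42 = 2 × 3 × 7
77 = 7 × 11
203 = 7 × 29
LCM(42, 77, 203) = 2 × 3 × 7 × 11 × 29 = 13398.
Laps for period 42: 13398 / 42 = 319.

319 laps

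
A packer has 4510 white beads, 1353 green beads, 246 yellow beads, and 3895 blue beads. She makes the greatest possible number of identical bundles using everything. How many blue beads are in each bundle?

Number of bundles = gcd(4510, 1353, 246, 3895).
4510 = 2 × 5 × 11 × 41
1353 = 3 × 11 × 41
246 = 2 × 3 × 41
3895 = 5 × 19 × 41
gcd(4510, 1353, 246, 3895) = 41.
blue beads per bundle = 3895 / 41 = 95.

95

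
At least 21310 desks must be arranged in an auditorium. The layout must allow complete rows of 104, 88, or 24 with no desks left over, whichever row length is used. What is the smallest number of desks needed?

24024

The number of desks must be a common multiple of 104, 88, and 24, so a multiple of their LCM.
104 = 2^3 × 13
88 = 2^3 × 11
24 = 2^3 × 3
LCM(104, 88, 24) = 2^3 × 3 × 11 × 13 = 3432.
Smallest multiple of 3432 that is ≥ 21310: ⌈21310/3432⌉ × 3432 = 7 × 3432 = 24024.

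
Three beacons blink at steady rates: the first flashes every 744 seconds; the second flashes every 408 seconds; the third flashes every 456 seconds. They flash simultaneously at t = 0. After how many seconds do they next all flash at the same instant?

We need the least common multiple of the intervals.
744 = 2^3 × 3 × 31
408 = 2^3 × 3 × 17
456 = 2^3 × 3 × 19
LCM(744, 408, 456) = 2^3 × 3 × 17 × 19 × 31 = 240312.

240312 seconds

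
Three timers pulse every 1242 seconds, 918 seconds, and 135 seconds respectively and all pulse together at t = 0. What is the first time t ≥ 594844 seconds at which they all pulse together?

Joint pulses occur at multiples of LCM(1242, 918, 135).
1242 = 2 × 3^3 × 23
918 = 2 × 3^3 × 17
135 = 3^3 × 5
LCM(1242, 918, 135) = 2 × 3^3 × 5 × 17 × 23 = 105570.
Smallest multiple of 105570 that is ≥ 594844: ⌈594844/105570⌉ × 105570 = 6 × 105570 = 633420.

633420 seconds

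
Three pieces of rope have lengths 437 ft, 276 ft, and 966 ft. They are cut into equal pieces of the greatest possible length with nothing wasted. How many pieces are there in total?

Piece length = gcd(437, 276, 966).
437 = 19 × 23
276 = 2^2 × 3 × 23
966 = 2 × 3 × 7 × 23
gcd(437, 276, 966) = 23.
Total pieces = 437/23 + 276/23 + 966/23 = 19 + 12 + 42 = 73.

73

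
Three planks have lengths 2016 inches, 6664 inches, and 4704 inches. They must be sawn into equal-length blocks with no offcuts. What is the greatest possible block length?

56 inches

The block length must divide every plank, so the greatest is gcd(2016, 6664, 4704).
2016 = 2^5 × 3^2 × 7
6664 = 2^3 × 7^2 × 17
4704 = 2^5 × 3 × 7^2
gcd(2016, 6664, 4704) = 2^3 × 7 = 56.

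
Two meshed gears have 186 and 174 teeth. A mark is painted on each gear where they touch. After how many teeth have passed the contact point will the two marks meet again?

The first simultaneous occurrence is after LCM of the individual periods.
186 = 2 × 3 × 31
174 = 2 × 3 × 29
LCM(186, 174) = 2 × 3 × 29 × 31 = 5394.

5394 teeth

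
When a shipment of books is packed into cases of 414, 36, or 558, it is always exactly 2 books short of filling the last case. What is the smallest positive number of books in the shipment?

Being 2 short of a full case of size k means N ≡ −2 (mod k), i.e. N + 2 is a multiple of each size.
414 = 2 × 3^2 × 23
36 = 2^2 × 3^2
558 = 2 × 3^2 × 31
LCM(414, 36, 558) = 2^2 × 3^2 × 23 × 31 = 25668.
Smallest positive N is 25668 − 2 = 25666.

25666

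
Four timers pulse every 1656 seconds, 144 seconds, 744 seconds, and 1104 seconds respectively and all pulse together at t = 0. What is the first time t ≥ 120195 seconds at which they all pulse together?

205344 seconds

Joint pulses occur at multiples of LCM(1656, 144, 744, 1104).
1656 = 2^3 × 3^2 × 23
144 = 2^4 × 3^2
744 = 2^3 × 3 × 31
1104 = 2^4 × 3 × 23
LCM(1656, 144, 744, 1104) = 2^4 × 3^2 × 23 × 31 = 102672.
Smallest multiple of 102672 that is ≥ 120195: ⌈120195/102672⌉ × 102672 = 2 × 102672 = 205344.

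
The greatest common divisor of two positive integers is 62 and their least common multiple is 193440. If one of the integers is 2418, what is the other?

4960

For two integers, gcd × lcm = product, so the other is (62 × 193440) / 2418 = 11993280 / 2418 = 4960.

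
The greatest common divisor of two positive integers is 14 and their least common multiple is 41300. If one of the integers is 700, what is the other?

826

For two integers, gcd × lcm = product, so the other is (14 × 41300) / 700 = 578200 / 700 = 826.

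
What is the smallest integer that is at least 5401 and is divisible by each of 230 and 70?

The integer must be a common multiple of 230 and 70, so a multiple of their LCM.
230 = 2 × 5 × 23
70 = 2 × 5 × 7
LCM(230, 70) = 2 × 5 × 7 × 23 = 1610.
Smallest multiple of 1610 that is ≥ 5401: ⌈5401/1610⌉ × 1610 = 4 × 1610 = 6440.

6440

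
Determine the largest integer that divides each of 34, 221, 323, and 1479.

34 = 2 × 17
221 = 13 × 17
323 = 17 × 19
1479 = 3 × 17 × 29
gcd(34, 221, 323, 1479) = 17.

17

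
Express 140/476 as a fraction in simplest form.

140 = 2^2 × 5 × 7
476 = 2^2 × 7 × 17
gcd(140, 476) = 2^2 × 7 = 28.
Divide numerator and denominator by 28: 140/476 = 5/17.

5/17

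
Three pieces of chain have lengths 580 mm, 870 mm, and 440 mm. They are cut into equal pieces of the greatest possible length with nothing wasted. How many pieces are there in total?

189

Piece length = gcd(580, 870, 440).
580 = 2^2 × 5 × 29
870 = 2 × 3 × 5 × 29
440 = 2^3 × 5 × 11
gcd(580, 870, 440) = 2 × 5 = 10.
Total pieces = 580/10 + 870/10 + 440/10 = 58 + 87 + 44 = 189.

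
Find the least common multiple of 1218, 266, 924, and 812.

509124

1218 = 2 × 3 × 7 × 29
266 = 2 × 7 × 19
924 = 2^2 × 3 × 7 × 11
812 = 2^2 × 7 × 29
LCM(1218, 266, 924, 812) = 2^2 × 3 × 7 × 11 × 19 × 29 = 509124.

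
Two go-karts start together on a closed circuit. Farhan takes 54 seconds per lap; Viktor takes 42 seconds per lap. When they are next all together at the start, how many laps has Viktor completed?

They are all back at their starting positions together after one LCM of the periods.
54 = 2 × 3^3
42 = 2 × 3 × 7
LCM(54, 42) = 2 × 3^3 × 7 = 378.
Laps for period 42: 378 / 42 = 9.

9 laps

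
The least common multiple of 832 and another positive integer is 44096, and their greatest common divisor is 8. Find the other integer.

424

gcd × lcm = product of the two integers, so the other integer is (8 × 44096) / 832 = 424.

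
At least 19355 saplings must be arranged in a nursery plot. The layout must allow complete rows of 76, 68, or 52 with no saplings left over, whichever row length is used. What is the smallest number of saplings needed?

33592

The number of saplings must be a common multiple of 76, 68, and 52, so a multiple of their LCM.
76 = 2^2 × 19
68 = 2^2 × 17
52 = 2^2 × 13
LCM(76, 68, 52) = 2^2 × 13 × 17 × 19 = 16796.
Smallest multiple of 16796 that is ≥ 19355: ⌈19355/16796⌉ × 16796 = 2 × 16796 = 33592.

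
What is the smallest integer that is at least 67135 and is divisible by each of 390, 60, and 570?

The integer must be a common multiple of 390, 60, and 570, so a multiple of their LCM.
390 = 2 × 3 × 5 × 13
60 = 2^2 × 3 × 5
570 = 2 × 3 × 5 × 19
LCM(390, 60, 570) = 2^2 × 3 × 5 × 13 × 19 = 14820.
Smallest multiple of 14820 that is ≥ 67135: ⌈67135/14820⌉ × 14820 = 5 × 14820 = 74100.

74100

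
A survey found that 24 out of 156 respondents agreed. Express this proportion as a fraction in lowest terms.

24 = 2^3 × 3
156 = 2^2 × 3 × 13
gcd(24, 156) = 2^2 × 3 = 12.
Divide numerator and denominator by 12: 24/156 = 2/13.

2/13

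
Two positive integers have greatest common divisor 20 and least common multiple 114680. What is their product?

For any two positive integers, gcd × lcm = product = 20 × 114680 = 2293600.

2293600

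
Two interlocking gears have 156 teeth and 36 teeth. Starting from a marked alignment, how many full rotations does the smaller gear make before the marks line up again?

13 rotations

All finish a whole number of cycles simultaneously at t = LCM of the periods.
156 = 2^2 × 3 × 13
36 = 2^2 × 3^2
LCM(156, 36) = 2^2 × 3^2 × 13 = 468.
Rotations for period 36: 468 / 36 = 13.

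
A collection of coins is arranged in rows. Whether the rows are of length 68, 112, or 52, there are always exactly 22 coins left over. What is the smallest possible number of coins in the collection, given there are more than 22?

N − 22 must be a common multiple of 68, 112, and 52.
68 = 2^2 × 17
112 = 2^4 × 7
52 = 2^2 × 13
LCM(68, 112, 52) = 2^4 × 7 × 13 × 17 = 24752.
Smallest N > 22 is LCM + 22 = 24752 + 22 = 24774.

24774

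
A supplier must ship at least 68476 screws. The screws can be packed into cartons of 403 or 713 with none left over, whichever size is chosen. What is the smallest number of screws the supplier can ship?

The number of screws must be a common multiple of 403 and 713, so a multiple of their LCM.
403 = 13 × 31
713 = 23 × 31
LCM(403, 713) = 13 × 23 × 31 = 9269.
Smallest multiple of 9269 that is ≥ 68476: ⌈68476/9269⌉ × 9269 = 8 × 9269 = 74152.

74152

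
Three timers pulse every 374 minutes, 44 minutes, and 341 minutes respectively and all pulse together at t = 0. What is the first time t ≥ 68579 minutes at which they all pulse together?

69564 minutes

Joint pulses occur at multiples of LCM(374, 44, 341).
374 = 2 × 11 × 17
44 = 2^2 × 11
341 = 11 × 31
LCM(374, 44, 341) = 2^2 × 11 × 17 × 31 = 23188.
Smallest multiple of 23188 that is ≥ 68579: ⌈68579/23188⌉ × 23188 = 3 × 23188 = 69564.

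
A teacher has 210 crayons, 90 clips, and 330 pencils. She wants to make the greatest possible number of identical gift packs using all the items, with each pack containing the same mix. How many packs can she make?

The pack count must divide each quantity, so the greatest is gcd(210, 90, 330).
210 = 2 × 3 × 5 × 7
90 = 2 × 3^2 × 5
330 = 2 × 3 × 5 × 11
gcd(210, 90, 330) = 2 × 3 × 5 = 30.

30 packs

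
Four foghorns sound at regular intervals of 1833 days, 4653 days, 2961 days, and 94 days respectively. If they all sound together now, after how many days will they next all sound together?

The first simultaneous occurrence is after LCM of the individual periods.
1833 = 3 × 13 × 47
4653 = 3^2 × 11 × 47
2961 = 3^2 × 7 × 47
94 = 2 × 47
LCM(1833, 4653, 2961, 94) = 2 × 3^2 × 7 × 11 × 13 × 47 = 846846.

846846 days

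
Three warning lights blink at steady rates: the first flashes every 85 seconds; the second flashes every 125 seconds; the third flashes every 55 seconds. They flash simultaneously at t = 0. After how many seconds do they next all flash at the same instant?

23375 seconds

The first simultaneous occurrence is after LCM of the individual periods.
85 = 5 × 17
125 = 5^3
55 = 5 × 11
LCM(85, 125, 55) = 5^3 × 11 × 17 = 23375.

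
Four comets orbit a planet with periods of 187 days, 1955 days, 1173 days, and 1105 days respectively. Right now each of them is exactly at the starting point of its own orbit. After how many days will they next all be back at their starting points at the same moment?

They coincide at every common multiple of the periods; the first is the LCM.
187 = 11 × 17
1955 = 5 × 17 × 23
1173 = 3 × 17 × 23
1105 = 5 × 13 × 17
LCM(187, 1955, 1173, 1105) = 3 × 5 × 11 × 13 × 17 × 23 = 838695.

838695 days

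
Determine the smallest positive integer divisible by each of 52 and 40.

520

52 = 2^2 × 13
40 = 2^3 × 5
LCM(52, 40) = 2^3 × 5 × 13 = 520.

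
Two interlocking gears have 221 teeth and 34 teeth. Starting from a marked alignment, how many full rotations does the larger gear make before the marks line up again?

2 rotations

The first common completion time is the LCM of the periods.
221 = 13 × 17
34 = 2 × 17
LCM(221, 34) = 2 × 13 × 17 = 442.
Rotations for period 221: 442 / 221 = 2.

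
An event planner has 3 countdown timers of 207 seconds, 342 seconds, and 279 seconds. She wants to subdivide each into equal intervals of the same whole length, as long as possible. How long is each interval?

9 seconds

The interval must divide each timer length; the longest such is the gcd.
207 = 3^2 × 23
342 = 2 × 3^2 × 19
279 = 3^2 × 31
gcd(207, 342, 279) = 3^2 = 9.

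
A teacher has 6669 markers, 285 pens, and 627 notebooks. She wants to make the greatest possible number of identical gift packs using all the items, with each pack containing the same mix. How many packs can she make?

57 packs

The pack count must divide each quantity, so the greatest is gcd(6669, 285, 627).
6669 = 3^3 × 13 × 19
285 = 3 × 5 × 19
627 = 3 × 11 × 19
gcd(6669, 285, 627) = 3 × 19 = 57.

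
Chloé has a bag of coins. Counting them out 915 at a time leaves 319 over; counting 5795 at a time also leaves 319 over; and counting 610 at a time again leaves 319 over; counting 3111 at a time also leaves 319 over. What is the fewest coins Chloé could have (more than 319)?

N − 319 must be a common multiple of 915, 5795, 610, and 3111.
915 = 3 × 5 × 61
5795 = 5 × 19 × 61
610 = 2 × 5 × 61
3111 = 3 × 17 × 61
LCM(915, 5795, 610, 3111) = 2 × 3 × 5 × 17 × 19 × 61 = 591090.
Smallest N > 319 is LCM + 319 = 591090 + 319 = 591409.

591409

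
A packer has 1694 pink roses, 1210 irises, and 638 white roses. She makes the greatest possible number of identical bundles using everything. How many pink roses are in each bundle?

Number of bundles = gcd(1694, 1210, 638).
1694 = 2 × 7 × 11^2
1210 = 2 × 5 × 11^2
638 = 2 × 11 × 29
gcd(1694, 1210, 638) = 2 × 11 = 22.
pink roses per bundle = 1694 / 22 = 77.

77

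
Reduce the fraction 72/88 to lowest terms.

72 = 2^3 × 3^2
88 = 2^3 × 11
gcd(72, 88) = 2^3 = 8.
Divide numerator and denominator by 8: 72/88 = 9/11.

9/11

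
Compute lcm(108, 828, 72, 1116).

154008

108 = 2^2 × 3^3
828 = 2^2 × 3^2 × 23
72 = 2^3 × 3^2
1116 = 2^2 × 3^2 × 31
LCM(108, 828, 72, 1116) = 2^3 × 3^3 × 23 × 31 = 154008.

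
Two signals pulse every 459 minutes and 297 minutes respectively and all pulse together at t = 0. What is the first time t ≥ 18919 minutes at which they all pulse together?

20196 minutes

Joint pulses occur at multiples of LCM(459, 297).
459 = 3^3 × 17
297 = 3^3 × 11
LCM(459, 297) = 3^3 × 11 × 17 = 5049.
Smallest multiple of 5049 that is ≥ 18919: ⌈18919/5049⌉ × 5049 = 4 × 5049 = 20196.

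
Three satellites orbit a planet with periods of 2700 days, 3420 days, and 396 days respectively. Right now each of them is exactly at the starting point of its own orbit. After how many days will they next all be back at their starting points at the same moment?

We need the least common multiple of the intervals.
2700 = 2^2 × 3^3 × 5^2
3420 = 2^2 × 3^2 × 5 × 19
396 = 2^2 × 3^2 × 11
LCM(2700, 3420, 396) = 2^2 × 3^3 × 5^2 × 11 × 19 = 564300.

564300 days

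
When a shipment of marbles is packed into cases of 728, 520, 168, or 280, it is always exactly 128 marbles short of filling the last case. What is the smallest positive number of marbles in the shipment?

Being 128 short of a full case of size k means N ≡ −128 (mod k), i.e. N + 128 is a multiple of each size.
728 = 2^3 × 7 × 13
520 = 2^3 × 5 × 13
168 = 2^3 × 3 × 7
280 = 2^3 × 5 × 7
LCM(728, 520, 168, 280) = 2^3 × 3 × 5 × 7 × 13 = 10920.
Smallest positive N is 10920 − 128 = 10792.

10792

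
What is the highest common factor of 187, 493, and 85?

187 = 11 × 17
493 = 17 × 29
85 = 5 × 17
gcd(187, 493, 85) = 17.

17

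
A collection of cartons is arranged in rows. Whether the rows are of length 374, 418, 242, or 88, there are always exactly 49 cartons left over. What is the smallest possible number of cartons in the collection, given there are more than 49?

N − 49 must be a common multiple of 374, 418, 242, and 88.
374 = 2 × 11 × 17
418 = 2 × 11 × 19
242 = 2 × 11^2
88 = 2^3 × 11
LCM(374, 418, 242, 88) = 2^3 × 11^2 × 17 × 19 = 312664.
Smallest N > 49 is LCM + 49 = 312664 + 49 = 312713.

312713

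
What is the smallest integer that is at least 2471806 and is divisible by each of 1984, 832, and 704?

The integer must be a common multiple of 1984, 832, and 704, so a multiple of their LCM.
1984 = 2^6 × 31
832 = 2^6 × 13
704 = 2^6 × 11
LCM(1984, 832, 704) = 2^6 × 11 × 13 × 31 = 283712.
Smallest multiple of 283712 that is ≥ 2471806: ⌈2471806/283712⌉ × 283712 = 9 × 283712 = 2553408.

2553408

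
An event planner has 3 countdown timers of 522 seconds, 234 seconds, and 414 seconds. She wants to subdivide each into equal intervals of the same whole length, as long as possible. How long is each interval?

18 seconds

The interval must divide each timer length; the longest such is the gcd.
522 = 2 × 3^2 × 29
234 = 2 × 3^2 × 13
414 = 2 × 3^2 × 23
gcd(522, 234, 414) = 2 × 3^2 = 18.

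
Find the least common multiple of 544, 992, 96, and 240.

252960

544 = 2^5 × 17
992 = 2^5 × 31
96 = 2^5 × 3
240 = 2^4 × 3 × 5
LCM(544, 992, 96, 240) = 2^5 × 3 × 5 × 17 × 31 = 252960.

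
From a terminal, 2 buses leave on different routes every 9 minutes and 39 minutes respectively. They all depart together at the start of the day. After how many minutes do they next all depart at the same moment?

117 minutes

We need the least common multiple of the intervals.
9 = 3^2
39 = 3 × 13
LCM(9, 39) = 3^2 × 13 = 117.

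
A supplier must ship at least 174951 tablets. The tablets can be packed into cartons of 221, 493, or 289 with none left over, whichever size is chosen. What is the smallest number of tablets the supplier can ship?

The number of tablets must be a common multiple of 221, 493, and 289, so a multiple of their LCM.
221 = 13 × 17
493 = 17 × 29
289 = 17^2
LCM(221, 493, 289) = 13 × 17^2 × 29 = 108953.
Smallest multiple of 108953 that is ≥ 174951: ⌈174951/108953⌉ × 108953 = 2 × 108953 = 217906.

217906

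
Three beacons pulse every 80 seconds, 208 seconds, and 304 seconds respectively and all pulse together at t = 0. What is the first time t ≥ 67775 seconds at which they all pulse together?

Joint pulses occur at multiples of LCM(80, 208, 304).
80 = 2^4 × 5
208 = 2^4 × 13
304 = 2^4 × 19
LCM(80, 208, 304) = 2^4 × 5 × 13 × 19 = 19760.
Smallest multiple of 19760 that is ≥ 67775: ⌈67775/19760⌉ × 19760 = 4 × 19760 = 79040.

79040 seconds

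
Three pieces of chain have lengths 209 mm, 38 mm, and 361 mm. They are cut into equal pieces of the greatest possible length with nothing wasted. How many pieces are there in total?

32

Piece length = gcd(209, 38, 361).
209 = 11 × 19
38 = 2 × 19
361 = 19^2
gcd(209, 38, 361) = 19.
Total pieces = 209/19 + 38/19 + 361/19 = 11 + 2 + 19 = 32.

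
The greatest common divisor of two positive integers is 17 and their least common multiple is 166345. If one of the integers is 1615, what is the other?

1751

For two integers, gcd × lcm = product, so the other is (17 × 166345) / 1615 = 2827865 / 1615 = 1751.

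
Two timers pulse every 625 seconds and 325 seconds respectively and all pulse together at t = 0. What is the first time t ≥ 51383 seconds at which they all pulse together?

56875 seconds

Joint pulses occur at multiples of LCM(625, 325).
625 = 5^4
325 = 5^2 × 13
LCM(625, 325) = 5^4 × 13 = 8125.
Smallest multiple of 8125 that is ≥ 51383: ⌈51383/8125⌉ × 8125 = 7 × 8125 = 56875.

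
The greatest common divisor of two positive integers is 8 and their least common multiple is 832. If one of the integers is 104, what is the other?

64

For two integers, gcd × lcm = product, so the other is (8 × 832) / 104 = 6656 / 104 = 64.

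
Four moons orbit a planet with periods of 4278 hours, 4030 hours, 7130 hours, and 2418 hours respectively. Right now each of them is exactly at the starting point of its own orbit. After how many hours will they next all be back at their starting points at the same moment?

They coincide at every common multiple of the periods; the first is the LCM.
4278 = 2 × 3 × 23 × 31
4030 = 2 × 5 × 13 × 31
7130 = 2 × 5 × 23 × 31
2418 = 2 × 3 × 13 × 31
LCM(4278, 4030, 7130, 2418) = 2 × 3 × 5 × 13 × 23 × 31 = 278070.

278070 hours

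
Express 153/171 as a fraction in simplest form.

153 = 3^2 × 17
171 = 3^2 × 19
gcd(153, 171) = 3^2 = 9.
Divide numerator and denominator by 9: 153/171 = 17/19.

17/19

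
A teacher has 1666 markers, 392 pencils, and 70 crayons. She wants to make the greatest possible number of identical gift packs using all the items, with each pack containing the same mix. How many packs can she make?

14 packs

The pack count must divide each quantity, so the greatest is gcd(1666, 392, 70).
1666 = 2 × 7^2 × 17
392 = 2^3 × 7^2
70 = 2 × 5 × 7
gcd(1666, 392, 70) = 2 × 7 = 14.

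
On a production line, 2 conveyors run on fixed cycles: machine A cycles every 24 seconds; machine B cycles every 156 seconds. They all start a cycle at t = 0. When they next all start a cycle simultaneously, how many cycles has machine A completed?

13 cycles

They are all back at their starting positions together after one LCM of the periods.
24 = 2^3 × 3
156 = 2^2 × 3 × 13
LCM(24, 156) = 2^3 × 3 × 13 = 312.
Cycles for period 24: 312 / 24 = 13.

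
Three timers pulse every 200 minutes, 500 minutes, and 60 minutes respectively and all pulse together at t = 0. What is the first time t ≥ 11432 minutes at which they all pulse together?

Joint pulses occur at multiples of LCM(200, 500, 60).
200 = 2^3 × 5^2
500 = 2^2 × 5^3
60 = 2^2 × 3 × 5
LCM(200, 500, 60) = 2^3 × 3 × 5^3 = 3000.
Smallest multiple of 3000 that is ≥ 11432: ⌈11432/3000⌉ × 3000 = 4 × 3000 = 12000.

12000 minutes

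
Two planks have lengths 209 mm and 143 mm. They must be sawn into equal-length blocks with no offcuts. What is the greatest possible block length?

11 mm

The block length must divide every plank, so the greatest is gcd(209, 143).
209 = 11 × 19
143 = 11 × 13
gcd(209, 143) = 11.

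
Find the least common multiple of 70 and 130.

70 = 2 × 5 × 7
130 = 2 × 5 × 13
LCM(70, 130) = 2 × 5 × 7 × 13 = 910.

910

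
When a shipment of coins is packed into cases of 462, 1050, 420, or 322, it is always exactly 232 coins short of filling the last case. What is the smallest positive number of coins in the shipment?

531068

Being 232 short of a full case of size k means N ≡ −232 (mod k), i.e. N + 232 is a multiple of each size.
462 = 2 × 3 × 7 × 11
1050 = 2 × 3 × 5^2 × 7
420 = 2^2 × 3 × 5 × 7
322 = 2 × 7 × 23
LCM(462, 1050, 420, 322) = 2^2 × 3 × 5^2 × 7 × 11 × 23 = 531300.
Smallest positive N is 531300 − 232 = 531068.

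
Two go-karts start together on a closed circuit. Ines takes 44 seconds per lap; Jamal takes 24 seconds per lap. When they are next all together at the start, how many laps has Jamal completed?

11 laps

The first common completion time is the LCM of the periods.
44 = 2^2 × 11
24 = 2^3 × 3
LCM(44, 24) = 2^3 × 3 × 11 = 264.
Laps for period 24: 264 / 24 = 11.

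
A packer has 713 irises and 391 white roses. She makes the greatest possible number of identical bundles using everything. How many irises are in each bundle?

31

Number of bundles = gcd(713, 391).
713 = 23 × 31
391 = 17 × 23
gcd(713, 391) = 23.
irises per bundle = 713 / 23 = 31.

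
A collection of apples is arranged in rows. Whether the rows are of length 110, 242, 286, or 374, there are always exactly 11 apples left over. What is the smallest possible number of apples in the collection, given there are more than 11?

N − 11 must be a common multiple of 110, 242, 286, and 374.
110 = 2 × 5 × 11
242 = 2 × 11^2
286 = 2 × 11 × 13
374 = 2 × 11 × 17
LCM(110, 242, 286, 374) = 2 × 5 × 11^2 × 13 × 17 = 267410.
Smallest N > 11 is LCM + 11 = 267410 + 11 = 267421.

267421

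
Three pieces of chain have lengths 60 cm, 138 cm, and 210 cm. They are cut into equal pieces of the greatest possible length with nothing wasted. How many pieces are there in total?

68

Piece length = gcd(60, 138, 210).
60 = 2^2 × 3 × 5
138 = 2 × 3 × 23
210 = 2 × 3 × 5 × 7
gcd(60, 138, 210) = 2 × 3 = 6.
Total pieces = 60/6 + 138/6 + 210/6 = 10 + 23 + 35 = 68.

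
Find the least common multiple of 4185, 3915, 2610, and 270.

4185 = 3^3 × 5 × 31
3915 = 3^3 × 5 × 29
2610 = 2 × 3^2 × 5 × 29
270 = 2 × 3^3 × 5
LCM(4185, 3915, 2610, 270) = 2 × 3^3 × 5 × 29 × 31 = 242730.

242730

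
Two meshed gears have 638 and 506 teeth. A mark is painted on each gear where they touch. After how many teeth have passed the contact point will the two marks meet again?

14674 teeth

They coincide at every common multiple of the periods; the first is the LCM.
638 = 2 × 11 × 29
506 = 2 × 11 × 23
LCM(638, 506) = 2 × 11 × 23 × 29 = 14674.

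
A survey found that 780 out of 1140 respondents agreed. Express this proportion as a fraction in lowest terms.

13/19

780 = 2^2 × 3 × 5 × 13
1140 = 2^2 × 3 × 5 × 19
gcd(780, 1140) = 2^2 × 3 × 5 = 60.
Divide numerator and denominator by 60: 780/1140 = 13/19.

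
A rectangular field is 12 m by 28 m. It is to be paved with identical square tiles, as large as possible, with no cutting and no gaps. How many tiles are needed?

Tile side = gcd(12, 28).
12 = 2^2 × 3
28 = 2^2 × 7
gcd(12, 28) = 2^2 = 4.
Tiles: (12/4) × (28/4) = 3 × 7 = 21.

21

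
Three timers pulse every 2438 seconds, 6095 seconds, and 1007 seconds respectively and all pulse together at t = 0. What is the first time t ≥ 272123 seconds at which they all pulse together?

463220 seconds

Joint pulses occur at multiples of LCM(2438, 6095, 1007).
2438 = 2 × 23 × 53
6095 = 5 × 23 × 53
1007 = 19 × 53
LCM(2438, 6095, 1007) = 2 × 5 × 19 × 23 × 53 = 231610.
Smallest multiple of 231610 that is ≥ 272123: ⌈272123/231610⌉ × 231610 = 2 × 231610 = 463220.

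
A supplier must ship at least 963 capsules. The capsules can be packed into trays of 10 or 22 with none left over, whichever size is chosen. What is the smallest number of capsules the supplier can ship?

The number of capsules must be a common multiple of 10 and 22, so a multiple of their LCM.
10 = 2 × 5
22 = 2 × 11
LCM(10, 22) = 2 × 5 × 11 = 110.
Smallest multiple of 110 that is ≥ 963: ⌈963/110⌉ × 110 = 9 × 110 = 990.

990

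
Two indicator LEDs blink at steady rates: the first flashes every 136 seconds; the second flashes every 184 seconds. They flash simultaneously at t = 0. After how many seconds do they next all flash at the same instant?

We need the least common multiple of the intervals.
136 = 2^3 × 17
184 = 2^3 × 23
LCM(136, 184) = 2^3 × 17 × 23 = 3128.

3128 seconds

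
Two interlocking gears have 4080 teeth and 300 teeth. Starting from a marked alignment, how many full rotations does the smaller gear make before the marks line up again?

The first common completion time is the LCM of the periods.
4080 = 2^4 × 3 × 5 × 17
300 = 2^2 × 3 × 5^2
LCM(4080, 300) = 2^4 × 3 × 5^2 × 17 = 20400.
Rotations for period 300: 20400 / 300 = 68.

68 rotations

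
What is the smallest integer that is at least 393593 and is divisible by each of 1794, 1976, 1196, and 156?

The integer must be a common multiple of 1794, 1976, 1196, and 156, so a multiple of their LCM.
1794 = 2 × 3 × 13 × 23
1976 = 2^3 × 13 × 19
1196 = 2^2 × 13 × 23
156 = 2^2 × 3 × 13
LCM(1794, 1976, 1196, 156) = 2^3 × 3 × 13 × 19 × 23 = 136344.
Smallest multiple of 136344 that is ≥ 393593: ⌈393593/136344⌉ × 136344 = 3 × 136344 = 409032.

409032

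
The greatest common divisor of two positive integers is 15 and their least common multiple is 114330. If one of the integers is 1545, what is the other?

For two integers, gcd × lcm = product, so the other is (15 × 114330) / 1545 = 1714950 / 1545 = 1110.

1110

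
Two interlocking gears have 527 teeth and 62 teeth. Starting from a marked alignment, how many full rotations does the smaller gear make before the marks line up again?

They are all back at their starting positions together after one LCM of the periods.
527 = 17 × 31
62 = 2 × 31
LCM(527, 62) = 2 × 17 × 31 = 1054.
Rotations for period 62: 1054 / 62 = 17.

17 rotations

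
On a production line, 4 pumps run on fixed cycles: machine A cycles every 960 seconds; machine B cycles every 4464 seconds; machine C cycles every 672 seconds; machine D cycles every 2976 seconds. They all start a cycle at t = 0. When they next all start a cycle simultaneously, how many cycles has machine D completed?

210 cycles

The first common completion time is the LCM of the periods.
960 = 2^6 × 3 × 5
4464 = 2^4 × 3^2 × 31
672 = 2^5 × 3 × 7
2976 = 2^5 × 3 × 31
LCM(960, 4464, 672, 2976) = 2^6 × 3^2 × 5 × 7 × 31 = 624960.
Cycles for period 2976: 624960 / 2976 = 210.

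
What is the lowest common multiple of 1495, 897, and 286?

1495 = 5 × 13 × 23
897 = 3 × 13 × 23
286 = 2 × 11 × 13
LCM(1495, 897, 286) = 2 × 3 × 5 × 11 × 13 × 23 = 98670.

98670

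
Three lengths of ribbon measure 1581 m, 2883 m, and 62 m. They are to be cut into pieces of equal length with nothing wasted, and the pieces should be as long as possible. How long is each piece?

The greatest length dividing all of 1581, 2883, and 62 is their gcd.
1581 = 3 × 17 × 31
2883 = 3 × 31^2
62 = 2 × 31
gcd(1581, 2883, 62) = 31.

31 m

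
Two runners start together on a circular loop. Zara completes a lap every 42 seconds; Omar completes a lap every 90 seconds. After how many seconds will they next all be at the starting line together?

630 seconds

The first simultaneous occurrence is after LCM of the individual periods.
42 = 2 × 3 × 7
90 = 2 × 3^2 × 5
LCM(42, 90) = 2 × 3^2 × 5 × 7 = 630.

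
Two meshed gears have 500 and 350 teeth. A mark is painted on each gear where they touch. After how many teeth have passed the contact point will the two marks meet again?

3500 teeth

We need the least common multiple of the intervals.
500 = 2^2 × 5^3
350 = 2 × 5^2 × 7
LCM(500, 350) = 2^2 × 5^3 × 7 = 3500.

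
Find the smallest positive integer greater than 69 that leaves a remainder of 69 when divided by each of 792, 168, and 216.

N − 69 must be a common multiple of 792, 168, and 216.
792 = 2^3 × 3^2 × 11
168 = 2^3 × 3 × 7
216 = 2^3 × 3^3
LCM(792, 168, 216) = 2^3 × 3^3 × 7 × 11 = 16632.
Smallest N > 69 is LCM + 69 = 16632 + 69 = 16701.

16701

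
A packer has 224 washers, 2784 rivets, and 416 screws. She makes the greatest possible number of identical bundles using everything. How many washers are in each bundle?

Number of bundles = gcd(224, 2784, 416).
224 = 2^5 × 7
2784 = 2^5 × 3 × 29
416 = 2^5 × 13
gcd(224, 2784, 416) = 2^5 = 32.
washers per bundle = 224 / 32 = 7.

7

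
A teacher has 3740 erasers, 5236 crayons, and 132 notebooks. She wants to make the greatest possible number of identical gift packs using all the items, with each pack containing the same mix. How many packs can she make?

44 packs

The pack count must divide each quantity, so the greatest is gcd(3740, 5236, 132).
3740 = 2^2 × 5 × 11 × 17
5236 = 2^2 × 7 × 11 × 17
132 = 2^2 × 3 × 11
gcd(3740, 5236, 132) = 2^2 × 11 = 44.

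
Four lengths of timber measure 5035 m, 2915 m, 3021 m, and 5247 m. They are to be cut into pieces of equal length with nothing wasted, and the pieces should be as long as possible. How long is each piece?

53 m

The greatest length dividing all of 5035, 2915, 3021, and 5247 is their gcd.
5035 = 5 × 19 × 53
2915 = 5 × 11 × 53
3021 = 3 × 19 × 53
5247 = 3^2 × 11 × 53
gcd(5035, 2915, 3021, 5247) = 53.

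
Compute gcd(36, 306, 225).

9

36 = 2^2 × 3^2
306 = 2 × 3^2 × 17
225 = 3^2 × 5^2
gcd(36, 306, 225) = 3^2 = 9.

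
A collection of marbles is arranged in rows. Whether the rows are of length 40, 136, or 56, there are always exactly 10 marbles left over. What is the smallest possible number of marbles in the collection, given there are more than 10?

N − 10 must be a common multiple of 40, 136, and 56.
40 = 2^3 × 5
136 = 2^3 × 17
56 = 2^3 × 7
LCM(40, 136, 56) = 2^3 × 5 × 7 × 17 = 4760.
Smallest N > 10 is LCM + 10 = 4760 + 10 = 4770.

4770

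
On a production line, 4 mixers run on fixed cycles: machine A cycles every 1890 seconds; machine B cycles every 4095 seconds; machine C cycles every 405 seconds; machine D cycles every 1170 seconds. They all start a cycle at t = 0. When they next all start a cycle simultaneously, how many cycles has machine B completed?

They are all back at their starting positions together after one LCM of the periods.
1890 = 2 × 3^3 × 5 × 7
4095 = 3^2 × 5 × 7 × 13
405 = 3^4 × 5
1170 = 2 × 3^2 × 5 × 13
LCM(1890, 4095, 405, 1170) = 2 × 3^4 × 5 × 7 × 13 = 73710.
Cycles for period 4095: 73710 / 4095 = 18.

18 cycles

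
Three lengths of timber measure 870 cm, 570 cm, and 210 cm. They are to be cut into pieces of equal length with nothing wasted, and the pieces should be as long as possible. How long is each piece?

Each piece length must divide every original length, so the longest possible is gcd(870, 570, 210).
870 = 2 × 3 × 5 × 29
570 = 2 × 3 × 5 × 19
210 = 2 × 3 × 5 × 7
gcd(870, 570, 210) = 2 × 3 × 5 = 30.

30 cm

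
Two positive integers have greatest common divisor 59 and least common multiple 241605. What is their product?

14254695

For any two positive integers, gcd × lcm = product = 59 × 241605 = 14254695.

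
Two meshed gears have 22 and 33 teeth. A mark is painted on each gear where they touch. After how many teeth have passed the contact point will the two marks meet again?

We need the least common multiple of the intervals.
22 = 2 × 11
33 = 3 × 11
LCM(22, 33) = 2 × 3 × 11 = 66.

66 teeth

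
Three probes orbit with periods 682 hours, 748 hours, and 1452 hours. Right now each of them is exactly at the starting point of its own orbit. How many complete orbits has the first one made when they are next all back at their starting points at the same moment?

All finish a whole number of cycles simultaneously at t = LCM of the periods.
682 = 2 × 11 × 31
748 = 2^2 × 11 × 17
1452 = 2^2 × 3 × 11^2
LCM(682, 748, 1452) = 2^2 × 3 × 11^2 × 17 × 31 = 765204.
Orbits for period 682: 765204 / 682 = 1122.

1122 orbits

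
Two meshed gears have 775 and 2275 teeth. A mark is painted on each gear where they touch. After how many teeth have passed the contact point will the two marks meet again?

70525 teeth

They coincide at every common multiple of the periods; the first is the LCM.
775 = 5^2 × 31
2275 = 5^2 × 7 × 13
LCM(775, 2275) = 5^2 × 7 × 13 × 31 = 70525.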